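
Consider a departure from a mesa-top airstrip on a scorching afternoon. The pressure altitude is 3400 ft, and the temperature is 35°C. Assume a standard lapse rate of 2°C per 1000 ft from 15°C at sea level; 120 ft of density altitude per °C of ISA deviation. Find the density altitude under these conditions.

6616 ft

ISA temperature at 3400 ft = 15 − 2 × (3400/1000) = 8.2°C.
ISA deviation = 35 − 8.2 = +26.8°C.
Density altitude = 3400 + 120 × (26.8) = 3400 + (+3216) = 6616 ft.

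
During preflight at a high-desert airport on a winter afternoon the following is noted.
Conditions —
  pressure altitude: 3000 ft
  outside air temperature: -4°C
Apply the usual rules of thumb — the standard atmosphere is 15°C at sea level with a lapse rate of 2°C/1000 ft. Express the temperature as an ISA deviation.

ISA temperature at 3000 ft = 15 − 2 × (3000/1000) = 9°C.
Deviation = OAT − ISA = -4 − 9 = -13°C.

ISA-13°C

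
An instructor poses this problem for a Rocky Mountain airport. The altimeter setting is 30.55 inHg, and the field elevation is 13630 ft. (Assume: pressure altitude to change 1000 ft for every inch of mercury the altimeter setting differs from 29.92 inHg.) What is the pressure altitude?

13000 ft

Pressure correction = (29.92 − 30.55) × 1000 = -630 ft.
Pressure altitude = 13630 + (-630) = 13000 ft.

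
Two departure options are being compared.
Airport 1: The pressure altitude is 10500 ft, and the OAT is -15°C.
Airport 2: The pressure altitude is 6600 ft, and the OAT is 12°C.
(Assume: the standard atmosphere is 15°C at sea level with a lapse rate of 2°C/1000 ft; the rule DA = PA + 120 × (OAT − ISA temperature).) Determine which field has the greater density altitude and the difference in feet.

Airport 1 by 1596 ft

Airport 1: ISA temp = -6°C, deviation -9°C, DA = 10500 + 120 × (-9) = 9420 ft.
Airport 2: ISA temp = 1.8°C, deviation +10.2°C, DA = 6600 + 120 × 10.2 = 7824 ft.
Airport 1 is higher by 9420 − 7824 = 1596 ft.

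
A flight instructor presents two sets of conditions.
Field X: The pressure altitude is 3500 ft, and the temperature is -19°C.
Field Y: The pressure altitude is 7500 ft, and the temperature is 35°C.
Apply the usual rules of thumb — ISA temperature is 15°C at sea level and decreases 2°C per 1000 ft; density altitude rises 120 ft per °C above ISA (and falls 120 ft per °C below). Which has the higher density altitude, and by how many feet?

Field Y by 11440 ft

Field X: ISA temp = 8°C, deviation -27°C, DA = 3500 + 120 × (-27) = 260 ft.
Field Y: ISA temp = 0°C, deviation +35°C, DA = 7500 + 120 × 35 = 11700 ft.
Field Y is higher by 11700 − 260 = 11440 ft.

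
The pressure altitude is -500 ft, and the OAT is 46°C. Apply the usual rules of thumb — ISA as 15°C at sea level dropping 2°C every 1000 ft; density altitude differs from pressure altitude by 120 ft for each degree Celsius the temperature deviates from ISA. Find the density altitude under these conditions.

3100 ft

ISA temperature at -500 ft = 15 − 2 × (-500/1000) = 16°C.
ISA deviation = 46 − 16 = +30°C.
Density altitude = -500 + 120 × (30) = -500 + (+3600) = 3100 ft.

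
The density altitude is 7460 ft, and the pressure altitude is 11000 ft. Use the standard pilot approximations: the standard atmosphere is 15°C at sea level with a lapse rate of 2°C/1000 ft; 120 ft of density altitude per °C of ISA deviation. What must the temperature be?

-36.5°C

Density altitude − pressure altitude = 7460 − 11000 = -3540 ft.
At 120 ft/°C that is an ISA deviation of -3540/120 = -29.5°C.
ISA temperature at 11000 ft = 15 − 2 × (11000/1000) = -7°C.
OAT = ISA + deviation = -7 + (-29.5) = -36.5°C.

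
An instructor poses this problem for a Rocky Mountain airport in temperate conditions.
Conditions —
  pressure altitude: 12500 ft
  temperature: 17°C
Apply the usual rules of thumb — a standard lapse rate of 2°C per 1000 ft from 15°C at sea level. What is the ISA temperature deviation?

ISA temperature at 12500 ft = 15 − 2 × (12500/1000) = -10°C.
Deviation = OAT − ISA = 17 − (-10) = +27°C.

ISA+27°C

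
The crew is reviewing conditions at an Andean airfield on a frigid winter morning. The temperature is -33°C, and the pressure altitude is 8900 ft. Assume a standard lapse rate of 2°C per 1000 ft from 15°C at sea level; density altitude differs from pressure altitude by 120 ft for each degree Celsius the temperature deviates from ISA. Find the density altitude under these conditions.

5276 ft

ISA temperature at 8900 ft = 15 − 2 × (8900/1000) = -2.8°C.
ISA deviation = -33 − (-2.8) = -30.2°C.
Density altitude = 8900 + 120 × (-30.2) = 8900 + (-3624) = 5276 ft.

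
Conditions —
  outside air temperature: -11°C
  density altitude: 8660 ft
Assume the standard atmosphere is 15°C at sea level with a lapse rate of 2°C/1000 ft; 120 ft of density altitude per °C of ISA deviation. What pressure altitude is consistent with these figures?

DA = PA + 120 × (OAT − (15 − 2·PA/1000)) = PA + 120·OAT − 1800 + 0.24·PA = 1.24·PA + 120·OAT − 1800.
So 1.24·PA = 8660 − 120 × (-11) + 1800 = 11780.
PA = 11780 / 1.24 = 9500 ft.

9500 ft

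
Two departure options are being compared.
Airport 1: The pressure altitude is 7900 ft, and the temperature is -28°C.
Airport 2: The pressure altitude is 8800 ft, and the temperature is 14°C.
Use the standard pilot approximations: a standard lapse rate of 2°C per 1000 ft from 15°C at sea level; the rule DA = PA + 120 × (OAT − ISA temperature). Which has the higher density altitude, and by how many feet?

Airport 1: ISA temp = -0.8°C, deviation -27.2°C, DA = 7900 + 120 × (-27.2) = 4636 ft.
Airport 2: ISA temp = -2.6°C, deviation +16.6°C, DA = 8800 + 120 × 16.6 = 10792 ft.
Airport 2 is higher by 10792 − 4636 = 6156 ft.

Airport 2 by 6156 ft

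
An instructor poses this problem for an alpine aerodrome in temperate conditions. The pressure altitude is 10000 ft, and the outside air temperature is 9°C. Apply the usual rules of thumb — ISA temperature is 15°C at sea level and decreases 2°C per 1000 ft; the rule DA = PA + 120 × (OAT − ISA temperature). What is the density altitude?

ISA temperature at 10000 ft = 15 − 2 × (10000/1000) = -5°C.
ISA deviation = 9 − (-5) = +14°C.
Density altitude = 10000 + 120 × (14) = 10000 + (+1680) = 11680 ft.

11680 ft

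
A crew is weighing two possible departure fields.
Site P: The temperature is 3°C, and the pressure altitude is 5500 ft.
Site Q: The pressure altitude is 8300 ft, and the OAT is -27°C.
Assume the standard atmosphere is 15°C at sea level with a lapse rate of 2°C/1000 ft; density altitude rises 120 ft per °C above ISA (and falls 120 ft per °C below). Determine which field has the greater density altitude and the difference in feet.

Site P: ISA temp = 4°C, deviation -1°C, DA = 5500 + 120 × (-1) = 5380 ft.
Site Q: ISA temp = -1.6°C, deviation -25.4°C, DA = 8300 + 120 × (-25.4) = 5252 ft.
Site P is higher by 5380 − 5252 = 128 ft.

Site P by 128 ft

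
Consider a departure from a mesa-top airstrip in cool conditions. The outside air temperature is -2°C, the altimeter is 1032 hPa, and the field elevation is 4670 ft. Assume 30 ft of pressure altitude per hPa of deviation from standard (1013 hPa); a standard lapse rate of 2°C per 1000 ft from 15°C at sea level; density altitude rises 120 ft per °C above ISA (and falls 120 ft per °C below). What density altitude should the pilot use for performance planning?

Pressure altitude = 4670 + (1013 − 1032) × 30 = 4670 + (-570) = 4100 ft.
ISA temperature at 4100 ft = 15 − 2 × (4100/1000) = 6.8°C.
ISA deviation = -2 − 6.8 = -8.8°C.
Density altitude = 4100 + 120 × (-8.8) = 3044 ft.

3044 ft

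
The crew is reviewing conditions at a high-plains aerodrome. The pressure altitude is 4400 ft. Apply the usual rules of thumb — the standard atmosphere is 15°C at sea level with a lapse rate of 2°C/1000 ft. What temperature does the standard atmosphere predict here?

ISA temperature = 15 − 2 × (4400/1000) = 15 − 8.8 = 6.2°C.

6.2°C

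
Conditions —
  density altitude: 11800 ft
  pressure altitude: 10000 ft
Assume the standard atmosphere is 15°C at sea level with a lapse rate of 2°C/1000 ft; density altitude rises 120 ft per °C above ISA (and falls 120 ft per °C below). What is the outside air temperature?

Density altitude − pressure altitude = 11800 − 10000 = +1800 ft.
At 120 ft/°C that is an ISA deviation of 1800/120 = +15°C.
ISA temperature at 10000 ft = 15 − 2 × (10000/1000) = -5°C.
OAT = ISA + deviation = -5 + (+15) = 10°C.

10°C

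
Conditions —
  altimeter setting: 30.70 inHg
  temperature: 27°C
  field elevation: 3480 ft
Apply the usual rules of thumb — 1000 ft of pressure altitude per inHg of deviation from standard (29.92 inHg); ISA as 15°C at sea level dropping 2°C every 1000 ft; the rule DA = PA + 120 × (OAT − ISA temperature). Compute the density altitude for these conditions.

4788 ft

Pressure altitude = 3480 + (29.92 − 30.70) × 1000 = 3480 + (-780) = 2700 ft.
ISA temperature at 2700 ft = 15 − 2 × (2700/1000) = 9.6°C.
ISA deviation = 27 − 9.6 = +17.4°C.
Density altitude = 2700 + 120 × (17.4) = 4788 ft.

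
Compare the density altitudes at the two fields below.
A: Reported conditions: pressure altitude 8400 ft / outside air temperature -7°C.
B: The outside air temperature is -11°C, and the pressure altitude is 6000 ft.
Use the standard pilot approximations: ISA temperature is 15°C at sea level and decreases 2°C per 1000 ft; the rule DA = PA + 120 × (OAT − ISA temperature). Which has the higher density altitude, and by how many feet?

A by 3456 ft

A: ISA temp = -1.8°C, deviation -5.2°C, DA = 8400 + 120 × (-5.2) = 7776 ft.
B: ISA temp = 3°C, deviation -14°C, DA = 6000 + 120 × (-14) = 4320 ft.
A is higher by 7776 − 4320 = 3456 ft.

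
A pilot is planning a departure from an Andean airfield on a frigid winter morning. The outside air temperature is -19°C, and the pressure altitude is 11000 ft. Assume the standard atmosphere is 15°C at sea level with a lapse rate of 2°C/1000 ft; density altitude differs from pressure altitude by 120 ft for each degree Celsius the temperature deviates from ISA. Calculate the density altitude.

9560 ft

ISA temperature at 11000 ft = 15 − 2 × (11000/1000) = -7°C.
ISA deviation = -19 − (-7) = -12°C.
Density altitude = 11000 + 120 × (-12) = 11000 + (-1440) = 9560 ft.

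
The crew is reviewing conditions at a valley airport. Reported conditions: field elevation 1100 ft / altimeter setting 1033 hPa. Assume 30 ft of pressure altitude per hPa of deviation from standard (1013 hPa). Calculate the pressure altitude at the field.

Pressure correction = (1013 − 1033) × 30 = -600 ft.
Pressure altitude = 1100 + (-600) = 500 ft.

500 ft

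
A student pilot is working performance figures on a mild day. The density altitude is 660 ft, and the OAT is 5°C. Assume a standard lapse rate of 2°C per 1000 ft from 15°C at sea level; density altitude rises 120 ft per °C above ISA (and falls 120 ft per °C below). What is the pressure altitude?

DA = PA + 120 × (OAT − (15 − 2·PA/1000)) = PA + 120·OAT − 1800 + 0.24·PA = 1.24·PA + 120·OAT − 1800.
So 1.24·PA = 660 − 120 × 5 + 1800 = 1860.
PA = 1860 / 1.24 = 1500 ft.

1500 ft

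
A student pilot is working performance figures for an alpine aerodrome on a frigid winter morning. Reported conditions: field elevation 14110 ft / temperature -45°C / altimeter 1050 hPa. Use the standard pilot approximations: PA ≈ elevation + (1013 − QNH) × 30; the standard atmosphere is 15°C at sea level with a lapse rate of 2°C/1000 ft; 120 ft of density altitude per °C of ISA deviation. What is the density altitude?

8920 ft

Pressure altitude = 14110 + (1013 − 1050) × 30 = 14110 + (-1110) = 13000 ft.
ISA temperature at 13000 ft = 15 − 2 × (13000/1000) = -11°C.
ISA deviation = -45 − (-11) = -34°C.
Density altitude = 13000 + 120 × (-34) = 8920 ft.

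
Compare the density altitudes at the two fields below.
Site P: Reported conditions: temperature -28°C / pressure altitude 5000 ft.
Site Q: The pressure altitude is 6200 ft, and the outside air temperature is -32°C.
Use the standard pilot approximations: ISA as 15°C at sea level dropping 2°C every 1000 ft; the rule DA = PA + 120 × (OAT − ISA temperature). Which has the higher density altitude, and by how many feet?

Site P: ISA temp = 5°C, deviation -33°C, DA = 5000 + 120 × (-33) = 1040 ft.
Site Q: ISA temp = 2.6°C, deviation -34.6°C, DA = 6200 + 120 × (-34.6) = 2048 ft.
Site Q is higher by 2048 − 1040 = 1008 ft.

Site Q by 1008 ft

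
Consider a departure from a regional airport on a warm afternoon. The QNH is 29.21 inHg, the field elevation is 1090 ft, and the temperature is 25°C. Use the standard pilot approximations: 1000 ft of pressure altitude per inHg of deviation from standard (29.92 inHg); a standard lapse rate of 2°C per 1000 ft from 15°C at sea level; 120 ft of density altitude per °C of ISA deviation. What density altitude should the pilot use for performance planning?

Pressure altitude = 1090 + (29.92 − 29.21) × 1000 = 1090 + (+710) = 1800 ft.
ISA temperature at 1800 ft = 15 − 2 × (1800/1000) = 11.4°C.
ISA deviation = 25 − 11.4 = +13.6°C.
Density altitude = 1800 + 120 × (13.6) = 3432 ft.

3432 ft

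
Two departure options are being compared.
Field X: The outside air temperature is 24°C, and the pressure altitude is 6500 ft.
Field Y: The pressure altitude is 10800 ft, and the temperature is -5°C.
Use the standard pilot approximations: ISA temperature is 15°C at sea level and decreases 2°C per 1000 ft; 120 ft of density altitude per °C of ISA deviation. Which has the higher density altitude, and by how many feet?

Field X: ISA temp = 2°C, deviation +22°C, DA = 6500 + 120 × 22 = 9140 ft.
Field Y: ISA temp = -6.6°C, deviation +1.6°C, DA = 10800 + 120 × 1.6 = 10992 ft.
Field Y is higher by 10992 − 9140 = 1852 ft.

Field Y by 1852 ft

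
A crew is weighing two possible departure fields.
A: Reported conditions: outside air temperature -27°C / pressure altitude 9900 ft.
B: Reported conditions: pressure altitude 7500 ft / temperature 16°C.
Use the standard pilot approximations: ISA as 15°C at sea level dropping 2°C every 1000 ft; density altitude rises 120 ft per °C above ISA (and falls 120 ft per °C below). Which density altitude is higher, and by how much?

A: ISA temp = -4.8°C, deviation -22.2°C, DA = 9900 + 120 × (-22.2) = 7236 ft.
B: ISA temp = 0°C, deviation +16°C, DA = 7500 + 120 × 16 = 9420 ft.
B is higher by 9420 − 7236 = 2184 ft.

B by 2184 ft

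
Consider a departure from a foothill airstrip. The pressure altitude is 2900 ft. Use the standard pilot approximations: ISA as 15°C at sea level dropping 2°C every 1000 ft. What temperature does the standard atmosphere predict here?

ISA temperature = 15 − 2 × (2900/1000) = 15 − 5.8 = 9.2°C.

9.2°C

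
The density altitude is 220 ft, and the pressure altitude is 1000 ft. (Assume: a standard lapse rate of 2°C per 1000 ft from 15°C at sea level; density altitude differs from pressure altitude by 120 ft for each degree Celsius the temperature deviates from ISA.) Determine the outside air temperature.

6.5°C

Density altitude − pressure altitude = 220 − 1000 = -780 ft.
At 120 ft/°C that is an ISA deviation of -780/120 = -6.5°C.
ISA temperature at 1000 ft = 15 − 2 × (1000/1000) = 13°C.
OAT = ISA + deviation = 13 + (-6.5) = 6.5°C.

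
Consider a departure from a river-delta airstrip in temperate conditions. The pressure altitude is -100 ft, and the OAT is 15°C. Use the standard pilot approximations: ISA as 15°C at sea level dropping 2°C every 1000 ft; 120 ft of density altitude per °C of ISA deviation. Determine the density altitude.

ISA temperature at -100 ft = 15 − 2 × (-100/1000) = 15.2°C.
ISA deviation = 15 − 15.2 = -0.2°C.
Density altitude = -100 + 120 × (-0.2) = -100 + (-24) = -124 ft.

-124 ft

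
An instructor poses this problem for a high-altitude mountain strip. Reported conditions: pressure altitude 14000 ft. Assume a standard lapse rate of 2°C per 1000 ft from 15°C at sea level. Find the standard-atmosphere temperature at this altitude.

-13°C

ISA temperature = 15 − 2 × (14000/1000) = 15 − 28 = -13°C.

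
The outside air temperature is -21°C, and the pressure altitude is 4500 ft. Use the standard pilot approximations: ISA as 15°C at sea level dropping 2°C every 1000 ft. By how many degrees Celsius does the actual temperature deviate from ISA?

ISA temperature at 4500 ft = 15 − 2 × (4500/1000) = 6°C.
Deviation = OAT − ISA = -21 − 6 = -27°C.

ISA-27°C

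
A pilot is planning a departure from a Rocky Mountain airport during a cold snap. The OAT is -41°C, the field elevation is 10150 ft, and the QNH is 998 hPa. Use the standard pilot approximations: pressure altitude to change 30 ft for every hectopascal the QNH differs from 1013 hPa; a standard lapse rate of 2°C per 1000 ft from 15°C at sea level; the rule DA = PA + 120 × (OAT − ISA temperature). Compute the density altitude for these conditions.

6424 ft

Pressure altitude = 10150 + (1013 − 998) × 30 = 10150 + (+450) = 10600 ft.
ISA temperature at 10600 ft = 15 − 2 × (10600/1000) = -6.2°C.
ISA deviation = -41 − (-6.2) = -34.8°C.
Density altitude = 10600 + 120 × (-34.8) = 6424 ft.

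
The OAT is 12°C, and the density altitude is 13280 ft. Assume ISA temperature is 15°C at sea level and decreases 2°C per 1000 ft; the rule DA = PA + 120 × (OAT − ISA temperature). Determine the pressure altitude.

DA = PA + 120 × (OAT − (15 − 2·PA/1000)) = PA + 120·OAT − 1800 + 0.24·PA = 1.24·PA + 120·OAT − 1800.
So 1.24·PA = 13280 − 120 × 12 + 1800 = 13640.
PA = 13640 / 1.24 = 11000 ft.

11000 ft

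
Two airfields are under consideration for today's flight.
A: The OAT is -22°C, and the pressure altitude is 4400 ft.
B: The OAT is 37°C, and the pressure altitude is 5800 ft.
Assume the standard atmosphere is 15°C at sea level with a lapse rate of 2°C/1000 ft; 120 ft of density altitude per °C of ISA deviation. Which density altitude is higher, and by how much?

B by 8816 ft

A: ISA temp = 6.2°C, deviation -28.2°C, DA = 4400 + 120 × (-28.2) = 1016 ft.
B: ISA temp = 3.4°C, deviation +33.6°C, DA = 5800 + 120 × 33.6 = 9832 ft.
B is higher by 9832 − 1016 = 8816 ft.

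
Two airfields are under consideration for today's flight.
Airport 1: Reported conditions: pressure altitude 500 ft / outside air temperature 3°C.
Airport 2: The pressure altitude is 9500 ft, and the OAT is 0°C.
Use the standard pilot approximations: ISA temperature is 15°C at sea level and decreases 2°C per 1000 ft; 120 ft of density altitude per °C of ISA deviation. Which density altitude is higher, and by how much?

Airport 2 by 10800 ft

Airport 1: ISA temp = 14°C, deviation -11°C, DA = 500 + 120 × (-11) = -820 ft.
Airport 2: ISA temp = -4°C, deviation +4°C, DA = 9500 + 120 × 4 = 9980 ft.
Airport 2 is higher by 9980 − (-820) = 10800 ft.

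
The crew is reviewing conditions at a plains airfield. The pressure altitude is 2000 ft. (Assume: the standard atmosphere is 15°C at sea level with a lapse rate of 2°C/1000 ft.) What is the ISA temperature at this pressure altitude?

11°C

ISA temperature = 15 − 2 × (2000/1000) = 15 − 4 = 11°C.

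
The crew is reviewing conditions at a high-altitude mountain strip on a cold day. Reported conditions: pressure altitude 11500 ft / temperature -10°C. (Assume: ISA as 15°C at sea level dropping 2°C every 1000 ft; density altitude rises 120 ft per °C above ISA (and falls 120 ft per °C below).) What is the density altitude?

11260 ft

ISA temperature at 11500 ft = 15 − 2 × (11500/1000) = -8°C.
ISA deviation = -10 − (-8) = -2°C.
Density altitude = 11500 + 120 × (-2) = 11500 + (-240) = 11260 ft.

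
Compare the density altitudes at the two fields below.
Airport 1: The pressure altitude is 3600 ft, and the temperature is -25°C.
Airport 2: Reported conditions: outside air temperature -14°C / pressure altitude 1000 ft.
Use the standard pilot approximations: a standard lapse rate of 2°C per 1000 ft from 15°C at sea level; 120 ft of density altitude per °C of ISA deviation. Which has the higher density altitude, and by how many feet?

Airport 1: ISA temp = 7.8°C, deviation -32.8°C, DA = 3600 + 120 × (-32.8) = -336 ft.
Airport 2: ISA temp = 13°C, deviation -27°C, DA = 1000 + 120 × (-27) = -2240 ft.
Airport 1 is higher by -336 − (-2240) = 1904 ft.

Airport 1 by 1904 ft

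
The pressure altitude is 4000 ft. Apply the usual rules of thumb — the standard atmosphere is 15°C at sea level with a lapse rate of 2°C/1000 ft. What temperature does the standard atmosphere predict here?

ISA temperature = 15 − 2 × (4000/1000) = 15 − 8 = 7°C.

7°C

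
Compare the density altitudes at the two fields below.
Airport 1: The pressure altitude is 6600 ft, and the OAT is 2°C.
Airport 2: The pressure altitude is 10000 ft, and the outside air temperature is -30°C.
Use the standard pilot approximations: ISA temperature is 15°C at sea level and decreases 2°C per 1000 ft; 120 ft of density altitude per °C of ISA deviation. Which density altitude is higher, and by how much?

Airport 2 by 376 ft

Airport 1: ISA temp = 1.8°C, deviation +0.2°C, DA = 6600 + 120 × 0.2 = 6624 ft.
Airport 2: ISA temp = -5°C, deviation -25°C, DA = 10000 + 120 × (-25) = 7000 ft.
Airport 2 is higher by 7000 − 6624 = 376 ft.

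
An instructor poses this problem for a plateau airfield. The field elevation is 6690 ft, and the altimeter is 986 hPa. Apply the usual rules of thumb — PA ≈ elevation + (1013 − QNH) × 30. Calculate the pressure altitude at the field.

Pressure correction = (1013 − 986) × 30 = +810 ft.
Pressure altitude = 6690 + (+810) = 7500 ft.

7500 ft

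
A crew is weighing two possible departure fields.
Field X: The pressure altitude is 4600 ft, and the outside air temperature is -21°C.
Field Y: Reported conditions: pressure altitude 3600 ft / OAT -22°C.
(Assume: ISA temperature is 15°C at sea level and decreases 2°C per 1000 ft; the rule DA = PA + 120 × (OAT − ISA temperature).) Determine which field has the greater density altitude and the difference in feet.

Field X by 1360 ft

Field X: ISA temp = 5.8°C, deviation -26.8°C, DA = 4600 + 120 × (-26.8) = 1384 ft.
Field Y: ISA temp = 7.8°C, deviation -29.8°C, DA = 3600 + 120 × (-29.8) = 24 ft.
Field X is higher by 1384 − 24 = 1360 ft.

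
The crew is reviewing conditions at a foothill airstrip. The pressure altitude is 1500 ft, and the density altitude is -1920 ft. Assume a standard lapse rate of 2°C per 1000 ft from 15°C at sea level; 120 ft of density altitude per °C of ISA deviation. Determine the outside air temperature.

Density altitude − pressure altitude = -1920 − 1500 = -3420 ft.
At 120 ft/°C that is an ISA deviation of -3420/120 = -28.5°C.
ISA temperature at 1500 ft = 15 − 2 × (1500/1000) = 12°C.
OAT = ISA + deviation = 12 + (-28.5) = -16.5°C.

-16.5°C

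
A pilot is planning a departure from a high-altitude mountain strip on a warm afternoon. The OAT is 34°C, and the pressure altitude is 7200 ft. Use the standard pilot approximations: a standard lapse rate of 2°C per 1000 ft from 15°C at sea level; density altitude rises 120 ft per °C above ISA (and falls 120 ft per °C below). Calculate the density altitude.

ISA temperature at 7200 ft = 15 − 2 × (7200/1000) = 0.6°C.
ISA deviation = 34 − 0.6 = +33.4°C.
Density altitude = 7200 + 120 × (33.4) = 7200 + (+4008) = 11208 ft.

11208 ft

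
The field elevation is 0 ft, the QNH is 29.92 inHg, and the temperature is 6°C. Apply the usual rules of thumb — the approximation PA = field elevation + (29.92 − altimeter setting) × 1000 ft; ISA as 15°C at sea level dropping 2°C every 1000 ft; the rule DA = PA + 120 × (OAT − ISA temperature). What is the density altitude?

-1080 ft

Pressure altitude = 0 + (29.92 − 29.92) × 1000 = 0 + (0) = 0 ft.
ISA temperature at 0 ft = 15 − 2 × (0/1000) = 15°C.
ISA deviation = 6 − 15 = -9°C.
Density altitude = 0 + 120 × (-9) = -1080 ft.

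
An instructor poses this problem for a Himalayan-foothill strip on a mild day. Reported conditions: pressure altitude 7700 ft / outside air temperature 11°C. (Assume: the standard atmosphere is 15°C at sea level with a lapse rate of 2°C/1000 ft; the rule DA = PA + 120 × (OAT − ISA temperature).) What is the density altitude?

ISA temperature at 7700 ft = 15 − 2 × (7700/1000) = -0.4°C.
ISA deviation = 11 − (-0.4) = +11.4°C.
Density altitude = 7700 + 120 × (11.4) = 7700 + (+1368) = 9068 ft.

9068 ft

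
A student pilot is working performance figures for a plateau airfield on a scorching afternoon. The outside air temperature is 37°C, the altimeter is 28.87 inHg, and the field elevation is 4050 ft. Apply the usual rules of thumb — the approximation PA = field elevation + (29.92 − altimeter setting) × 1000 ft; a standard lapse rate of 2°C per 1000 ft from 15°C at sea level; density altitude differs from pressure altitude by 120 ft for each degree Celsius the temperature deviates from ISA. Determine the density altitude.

8964 ft

Pressure altitude = 4050 + (29.92 − 28.87) × 1000 = 4050 + (+1050) = 5100 ft.
ISA temperature at 5100 ft = 15 − 2 × (5100/1000) = 4.8°C.
ISA deviation = 37 − 4.8 = +32.2°C.
Density altitude = 5100 + 120 × (32.2) = 8964 ft.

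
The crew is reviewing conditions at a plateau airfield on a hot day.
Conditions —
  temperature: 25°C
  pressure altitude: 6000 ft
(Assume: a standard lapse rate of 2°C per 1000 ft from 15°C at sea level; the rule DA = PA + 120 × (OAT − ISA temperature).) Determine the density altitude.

ISA temperature at 6000 ft = 15 − 2 × (6000/1000) = 3°C.
ISA deviation = 25 − 3 = +22°C.
Density altitude = 6000 + 120 × (22) = 6000 + (+2640) = 8640 ft.

8640 ft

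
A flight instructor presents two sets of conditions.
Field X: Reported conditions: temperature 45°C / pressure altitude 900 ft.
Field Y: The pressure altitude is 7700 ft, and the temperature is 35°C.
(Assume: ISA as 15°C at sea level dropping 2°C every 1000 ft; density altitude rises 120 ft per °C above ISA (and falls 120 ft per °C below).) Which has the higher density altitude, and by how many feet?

Field Y by 7232 ft

Field X: ISA temp = 13.2°C, deviation +31.8°C, DA = 900 + 120 × 31.8 = 4716 ft.
Field Y: ISA temp = -0.4°C, deviation +35.4°C, DA = 7700 + 120 × 35.4 = 11948 ft.
Field Y is higher by 11948 − 4716 = 7232 ft.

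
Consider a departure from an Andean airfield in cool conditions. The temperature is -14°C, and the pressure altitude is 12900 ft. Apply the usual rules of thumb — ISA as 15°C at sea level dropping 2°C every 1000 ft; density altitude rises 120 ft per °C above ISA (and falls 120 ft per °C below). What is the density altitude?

12516 ft

ISA temperature at 12900 ft = 15 − 2 × (12900/1000) = -10.8°C.
ISA deviation = -14 − (-10.8) = -3.2°C.
Density altitude = 12900 + 120 × (-3.2) = 12900 + (-384) = 12516 ft.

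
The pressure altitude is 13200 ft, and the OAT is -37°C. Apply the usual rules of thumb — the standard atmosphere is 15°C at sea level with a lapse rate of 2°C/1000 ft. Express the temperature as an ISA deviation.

ISA-25.6°C

ISA temperature at 13200 ft = 15 − 2 × (13200/1000) = -11.4°C.
Deviation = OAT − ISA = -37 − (-11.4) = -25.6°C.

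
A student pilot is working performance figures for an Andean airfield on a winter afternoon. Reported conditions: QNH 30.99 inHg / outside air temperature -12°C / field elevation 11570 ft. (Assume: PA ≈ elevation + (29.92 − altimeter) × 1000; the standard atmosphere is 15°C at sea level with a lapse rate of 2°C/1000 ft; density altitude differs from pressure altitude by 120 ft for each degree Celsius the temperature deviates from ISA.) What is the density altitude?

Pressure altitude = 11570 + (29.92 − 30.99) × 1000 = 11570 + (-1070) = 10500 ft.
ISA temperature at 10500 ft = 15 − 2 × (10500/1000) = -6°C.
ISA deviation = -12 − (-6) = -6°C.
Density altitude = 10500 + 120 × (-6) = 9780 ft.

9780 ft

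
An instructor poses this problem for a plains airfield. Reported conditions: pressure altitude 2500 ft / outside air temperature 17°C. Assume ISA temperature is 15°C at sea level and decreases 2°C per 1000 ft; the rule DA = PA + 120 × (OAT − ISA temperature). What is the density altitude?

ISA temperature at 2500 ft = 15 − 2 × (2500/1000) = 10°C.
ISA deviation = 17 − 10 = +7°C.
Density altitude = 2500 + 120 × (7) = 2500 + (+840) = 3340 ft.

3340 ft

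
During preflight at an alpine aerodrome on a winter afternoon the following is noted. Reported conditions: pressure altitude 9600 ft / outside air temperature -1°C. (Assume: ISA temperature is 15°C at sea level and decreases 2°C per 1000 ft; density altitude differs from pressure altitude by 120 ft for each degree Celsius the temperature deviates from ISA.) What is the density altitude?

ISA temperature at 9600 ft = 15 − 2 × (9600/1000) = -4.2°C.
ISA deviation = -1 − (-4.2) = +3.2°C.
Density altitude = 9600 + 120 × (3.2) = 9600 + (+384) = 9984 ft.

9984 ft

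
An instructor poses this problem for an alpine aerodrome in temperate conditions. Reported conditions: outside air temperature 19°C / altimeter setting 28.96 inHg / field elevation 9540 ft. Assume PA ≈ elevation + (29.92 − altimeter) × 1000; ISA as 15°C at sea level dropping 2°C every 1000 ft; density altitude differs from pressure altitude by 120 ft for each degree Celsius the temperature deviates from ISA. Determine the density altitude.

13500 ft

Pressure altitude = 9540 + (29.92 − 28.96) × 1000 = 9540 + (+960) = 10500 ft.
ISA temperature at 10500 ft = 15 − 2 × (10500/1000) = -6°C.
ISA deviation = 19 − (-6) = +25°C.
Density altitude = 10500 + 120 × (25) = 13500 ft.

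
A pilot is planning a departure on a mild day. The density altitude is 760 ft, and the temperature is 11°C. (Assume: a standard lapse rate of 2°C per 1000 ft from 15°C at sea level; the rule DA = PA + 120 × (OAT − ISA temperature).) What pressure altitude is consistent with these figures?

DA = PA + 120 × (OAT − (15 − 2·PA/1000)) = PA + 120·OAT − 1800 + 0.24·PA = 1.24·PA + 120·OAT − 1800.
So 1.24·PA = 760 − 120 × 11 + 1800 = 1240.
PA = 1240 / 1.24 = 1000 ft.

1000 ft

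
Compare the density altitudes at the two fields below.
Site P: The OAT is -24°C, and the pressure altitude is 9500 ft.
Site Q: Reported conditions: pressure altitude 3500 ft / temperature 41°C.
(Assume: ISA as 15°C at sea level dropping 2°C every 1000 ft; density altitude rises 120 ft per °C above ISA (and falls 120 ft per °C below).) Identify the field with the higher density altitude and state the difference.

Site Q by 360 ft

Site P: ISA temp = -4°C, deviation -20°C, DA = 9500 + 120 × (-20) = 7100 ft.
Site Q: ISA temp = 8°C, deviation +33°C, DA = 3500 + 120 × 33 = 7460 ft.
Site Q is higher by 7460 − 7100 = 360 ft.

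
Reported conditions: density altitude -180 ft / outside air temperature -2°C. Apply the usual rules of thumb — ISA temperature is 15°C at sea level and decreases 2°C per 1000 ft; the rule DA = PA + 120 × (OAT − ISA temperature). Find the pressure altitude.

DA = PA + 120 × (OAT − (15 − 2·PA/1000)) = PA + 120·OAT − 1800 + 0.24·PA = 1.24·PA + 120·OAT − 1800.
So 1.24·PA = -180 − 120 × (-2) + 1800 = 1860.
PA = 1860 / 1.24 = 1500 ft.

1500 ft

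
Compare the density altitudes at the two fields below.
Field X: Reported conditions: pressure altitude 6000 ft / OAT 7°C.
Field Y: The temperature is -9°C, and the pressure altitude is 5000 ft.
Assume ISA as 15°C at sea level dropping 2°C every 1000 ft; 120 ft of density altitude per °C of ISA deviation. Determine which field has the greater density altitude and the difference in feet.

Field X: ISA temp = 3°C, deviation +4°C, DA = 6000 + 120 × 4 = 6480 ft.
Field Y: ISA temp = 5°C, deviation -14°C, DA = 5000 + 120 × (-14) = 3320 ft.
Field X is higher by 6480 − 3320 = 3160 ft.

Field X by 3160 ft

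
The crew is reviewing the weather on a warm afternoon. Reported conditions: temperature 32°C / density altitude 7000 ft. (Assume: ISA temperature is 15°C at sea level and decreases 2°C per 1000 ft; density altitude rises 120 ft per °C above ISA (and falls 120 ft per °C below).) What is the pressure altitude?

4000 ft

DA = PA + 120 × (OAT − (15 − 2·PA/1000)) = PA + 120·OAT − 1800 + 0.24·PA = 1.24·PA + 120·OAT − 1800.
So 1.24·PA = 7000 − 120 × 32 + 1800 = 4960.
PA = 4960 / 1.24 = 4000 ft.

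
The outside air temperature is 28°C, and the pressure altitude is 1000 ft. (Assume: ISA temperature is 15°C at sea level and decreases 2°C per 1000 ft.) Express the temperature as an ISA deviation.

ISA temperature at 1000 ft = 15 − 2 × (1000/1000) = 13°C.
Deviation = OAT − ISA = 28 − 13 = +15°C.

ISA+15°C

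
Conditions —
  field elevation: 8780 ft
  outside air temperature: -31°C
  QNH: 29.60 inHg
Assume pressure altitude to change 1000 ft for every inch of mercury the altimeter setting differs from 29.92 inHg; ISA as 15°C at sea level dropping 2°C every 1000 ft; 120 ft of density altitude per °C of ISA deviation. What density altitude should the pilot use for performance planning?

5764 ft

Pressure altitude = 8780 + (29.92 − 29.60) × 1000 = 8780 + (+320) = 9100 ft.
ISA temperature at 9100 ft = 15 − 2 × (9100/1000) = -3.2°C.
ISA deviation = -31 − (-3.2) = -27.8°C.
Density altitude = 9100 + 120 × (-27.8) = 5764 ft.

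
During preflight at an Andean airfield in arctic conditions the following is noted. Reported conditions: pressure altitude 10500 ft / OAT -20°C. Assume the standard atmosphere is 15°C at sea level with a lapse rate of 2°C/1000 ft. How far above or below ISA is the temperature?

ISA-14°C

ISA temperature at 10500 ft = 15 − 2 × (10500/1000) = -6°C.
Deviation = OAT − ISA = -20 − (-6) = -14°C.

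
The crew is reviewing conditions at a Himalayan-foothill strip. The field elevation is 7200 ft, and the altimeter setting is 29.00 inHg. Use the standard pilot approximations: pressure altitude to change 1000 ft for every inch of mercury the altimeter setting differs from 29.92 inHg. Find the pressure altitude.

Pressure correction = (29.92 − 29.00) × 1000 = +920 ft.
Pressure altitude = 7200 + (+920) = 8120 ft.

8120 ft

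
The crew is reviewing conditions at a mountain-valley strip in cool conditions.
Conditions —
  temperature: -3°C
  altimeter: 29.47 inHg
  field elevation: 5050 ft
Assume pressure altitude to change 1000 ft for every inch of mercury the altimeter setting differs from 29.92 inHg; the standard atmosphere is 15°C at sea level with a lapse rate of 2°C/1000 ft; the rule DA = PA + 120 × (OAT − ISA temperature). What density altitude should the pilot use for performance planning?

4660 ft

Pressure altitude = 5050 + (29.92 − 29.47) × 1000 = 5050 + (+450) = 5500 ft.
ISA temperature at 5500 ft = 15 − 2 × (5500/1000) = 4°C.
ISA deviation = -3 − 4 = -7°C.
Density altitude = 5500 + 120 × (-7) = 4660 ft.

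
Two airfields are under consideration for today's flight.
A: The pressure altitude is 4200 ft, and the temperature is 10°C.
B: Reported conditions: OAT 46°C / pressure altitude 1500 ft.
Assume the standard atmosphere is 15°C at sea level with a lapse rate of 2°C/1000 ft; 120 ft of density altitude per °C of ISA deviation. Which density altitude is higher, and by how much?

A: ISA temp = 6.6°C, deviation +3.4°C, DA = 4200 + 120 × 3.4 = 4608 ft.
B: ISA temp = 12°C, deviation +34°C, DA = 1500 + 120 × 34 = 5580 ft.
B is higher by 5580 − 4608 = 972 ft.

B by 972 ft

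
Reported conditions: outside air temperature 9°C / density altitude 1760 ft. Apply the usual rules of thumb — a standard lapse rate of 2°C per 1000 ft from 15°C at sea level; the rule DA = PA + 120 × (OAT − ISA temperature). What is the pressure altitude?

DA = PA + 120 × (OAT − (15 − 2·PA/1000)) = PA + 120·OAT − 1800 + 0.24·PA = 1.24·PA + 120·OAT − 1800.
So 1.24·PA = 1760 − 120 × 9 + 1800 = 2480.
PA = 2480 / 1.24 = 2000 ft.

2000 ft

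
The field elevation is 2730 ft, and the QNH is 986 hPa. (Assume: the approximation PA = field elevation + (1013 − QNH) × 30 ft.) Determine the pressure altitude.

Pressure correction = (1013 − 986) × 30 = +810 ft.
Pressure altitude = 2730 + (+810) = 3540 ft.

3540 ft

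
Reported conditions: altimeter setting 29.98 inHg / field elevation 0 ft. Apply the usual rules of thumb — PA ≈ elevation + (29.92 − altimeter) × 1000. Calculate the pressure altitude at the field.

Pressure correction = (29.92 − 29.98) × 1000 = -60 ft.
Pressure altitude = 0 + (-60) = -60 ft.

-60 ft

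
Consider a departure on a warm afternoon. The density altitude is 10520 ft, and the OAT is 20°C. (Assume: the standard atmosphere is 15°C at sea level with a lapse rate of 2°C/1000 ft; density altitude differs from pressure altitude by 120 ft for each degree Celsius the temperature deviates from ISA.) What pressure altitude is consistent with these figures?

DA = PA + 120 × (OAT − (15 − 2·PA/1000)) = PA + 120·OAT − 1800 + 0.24·PA = 1.24·PA + 120·OAT − 1800.
So 1.24·PA = 10520 − 120 × 20 + 1800 = 9920.
PA = 9920 / 1.24 = 8000 ft.

8000 ft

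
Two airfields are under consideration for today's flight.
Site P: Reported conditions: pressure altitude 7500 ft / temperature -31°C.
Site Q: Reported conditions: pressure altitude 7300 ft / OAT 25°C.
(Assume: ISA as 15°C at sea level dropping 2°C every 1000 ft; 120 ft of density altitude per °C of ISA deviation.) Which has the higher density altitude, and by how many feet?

Site P: ISA temp = 0°C, deviation -31°C, DA = 7500 + 120 × (-31) = 3780 ft.
Site Q: ISA temp = 0.4°C, deviation +24.6°C, DA = 7300 + 120 × 24.6 = 10252 ft.
Site Q is higher by 10252 − 3780 = 6472 ft.

Site Q by 6472 ft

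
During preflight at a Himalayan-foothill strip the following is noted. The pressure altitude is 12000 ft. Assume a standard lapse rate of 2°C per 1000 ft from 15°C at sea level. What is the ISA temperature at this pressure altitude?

-9°C

ISA temperature = 15 − 2 × (12000/1000) = 15 − 24 = -9°C.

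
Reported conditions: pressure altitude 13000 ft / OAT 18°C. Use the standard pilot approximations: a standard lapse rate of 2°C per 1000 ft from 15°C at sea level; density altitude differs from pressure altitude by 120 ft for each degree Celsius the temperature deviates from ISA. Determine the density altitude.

ISA temperature at 13000 ft = 15 − 2 × (13000/1000) = -11°C.
ISA deviation = 18 − (-11) = +29°C.
Density altitude = 13000 + 120 × (29) = 13000 + (+3480) = 16480 ft.

16480 ft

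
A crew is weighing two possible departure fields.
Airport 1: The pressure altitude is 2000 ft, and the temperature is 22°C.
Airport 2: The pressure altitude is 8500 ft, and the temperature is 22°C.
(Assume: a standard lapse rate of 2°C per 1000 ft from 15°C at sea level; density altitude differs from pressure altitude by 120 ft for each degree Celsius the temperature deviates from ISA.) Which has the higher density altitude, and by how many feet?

Airport 2 by 8060 ft

Airport 1: ISA temp = 11°C, deviation +11°C, DA = 2000 + 120 × 11 = 3320 ft.
Airport 2: ISA temp = -2°C, deviation +24°C, DA = 8500 + 120 × 24 = 11380 ft.
Airport 2 is higher by 11380 − 3320 = 8060 ft.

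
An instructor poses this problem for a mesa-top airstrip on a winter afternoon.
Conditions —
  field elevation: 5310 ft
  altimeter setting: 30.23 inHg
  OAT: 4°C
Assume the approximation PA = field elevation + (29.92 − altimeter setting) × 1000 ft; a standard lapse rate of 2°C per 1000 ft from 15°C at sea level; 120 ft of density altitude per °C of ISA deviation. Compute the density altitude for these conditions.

4880 ft

Pressure altitude = 5310 + (29.92 − 30.23) × 1000 = 5310 + (-310) = 5000 ft.
ISA temperature at 5000 ft = 15 − 2 × (5000/1000) = 5°C.
ISA deviation = 4 − 5 = -1°C.
Density altitude = 5000 + 120 × (-1) = 4880 ft.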